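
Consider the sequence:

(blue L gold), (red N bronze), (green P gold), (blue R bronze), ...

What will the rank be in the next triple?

Colour: repeats blue → red → green, so blue, red, green, blue → red.
Letter: letters move forward 2 places in the alphabet, so L, N, P, R → T.
Rank: alternates gold ↔ bronze, so gold, bronze, gold, bronze → gold.

gold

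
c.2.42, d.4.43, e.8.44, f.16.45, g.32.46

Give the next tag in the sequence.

For the letter, letters move forward 1 place in the alphabet: c, d, e, f, g → h.
For the second component, ×2 each step: 2, 4, 8, 16, 32 → 64.
Third component goes 42, 43, 44, 45, 46 → 47 (+1 each step).
Putting it together: h.64.47.

h.64.47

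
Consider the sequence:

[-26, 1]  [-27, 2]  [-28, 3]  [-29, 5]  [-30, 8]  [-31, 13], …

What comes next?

First component goes -26, -27, -28, -29, -30, -31 → -32 (−1 each step).
Second component — each term is the sum of the two before it: 1, 2, 3, 5, 8, 13 → 21.
Combining the parts gives [-32, 21].

[-32, 21]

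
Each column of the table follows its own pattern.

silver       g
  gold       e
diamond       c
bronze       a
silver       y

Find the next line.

Rank: silver, gold, diamond, bronze, silver → gold (repeats silver → gold → diamond → bronze).
Letter goes g, e, c, a, y → w (letters move back 2 places in the alphabet, wrapping A→Z).
So the next line is gold  w.

gold  w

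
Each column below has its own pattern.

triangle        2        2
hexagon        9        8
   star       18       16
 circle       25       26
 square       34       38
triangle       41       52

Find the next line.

For the shape, repeats triangle → hexagon → star → circle → square: triangle, hexagon, star, circle, square, triangle → hexagon.
Second component goes 2, 9, 18, 25, 34, 41 → 50 (alternating steps +7, +9, +7, +9, …).
Third component: differences are 6, 8, 10, … (increasing by 2 each time), so 2, 8, 16, 26, 38, 52 → 68.
Combining the parts gives hexagon  50  68.

hexagon  50  68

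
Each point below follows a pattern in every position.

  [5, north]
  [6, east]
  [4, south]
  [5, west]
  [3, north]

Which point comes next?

First coordinate goes 5, 6, 4, 5, 3 → 4 (alternating steps +1, −2, +1, −2, …).
Direction — repeats north → east → south → west: north, east, south, west, north → east.
So the next point is [4, east].

[4, east]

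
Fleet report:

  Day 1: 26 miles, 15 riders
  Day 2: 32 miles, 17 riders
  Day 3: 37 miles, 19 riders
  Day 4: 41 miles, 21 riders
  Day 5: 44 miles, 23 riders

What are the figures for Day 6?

46 miles, 25 riders

Miles goes 26, 32, 37, 41, 44 → 46 (differences are 6, 5, 4, … (decreasing by 1 each time)).
Riders goes 15, 17, 19, 21, 23 → 25 (+2 each step).
Putting it together: 46 miles, 25 riders.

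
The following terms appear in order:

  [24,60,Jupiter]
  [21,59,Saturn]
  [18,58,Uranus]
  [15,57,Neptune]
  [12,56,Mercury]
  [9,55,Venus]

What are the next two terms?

[6,54,Earth], [3,53,Mars]

First part: −3 each step; 24, 21, 18, 15, 12, 9 → 6 → 3.
Second part: −1 each step; 60, 59, 58, 57, 56, 55 → 54 → 53.
Planet goes Jupiter, Saturn, Uranus, Neptune, Mercury, Venus → Earth → Mars (runs through the planets Mercury→Neptune).
So the next two terms are [6,54,Earth] and [3,53,Mars].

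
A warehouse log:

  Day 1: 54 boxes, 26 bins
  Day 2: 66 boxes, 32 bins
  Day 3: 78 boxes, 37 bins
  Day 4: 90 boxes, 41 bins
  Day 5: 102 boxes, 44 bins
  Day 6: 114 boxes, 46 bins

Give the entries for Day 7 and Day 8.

126 boxes, 47 bins; 138 boxes, 47 bins

Boxes — +12 each step: 54, 66, 78, 90, 102, 114 → 126 → 138.
Bins: differences are 6, 5, 4, … (decreasing by 1 each time); 26, 32, 37, 41, 44, 46 → 47 → 47.
Putting the parts together: 126 boxes, 47 bins and then 138 boxes, 47 bins.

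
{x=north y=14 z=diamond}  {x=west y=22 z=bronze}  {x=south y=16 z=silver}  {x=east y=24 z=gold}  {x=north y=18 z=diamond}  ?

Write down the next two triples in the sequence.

X: north, west, south, east, north → west → south (repeats north → west → south → east).
Y goes 14, 22, 16, 24, 18 → 26 → 20 (alternating steps +8, −6, +8, −6, …).
For the z, repeats diamond → bronze → silver → gold: diamond, bronze, silver, gold, diamond → bronze → silver.
So the next two triples are {x=west y=26 z=bronze} and {x=south y=20 z=silver}.

{x=west y=26 z=bronze}, {x=south y=20 z=silver}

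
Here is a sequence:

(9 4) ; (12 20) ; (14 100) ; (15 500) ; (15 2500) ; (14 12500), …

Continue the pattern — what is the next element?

For the first value, differences are 3, 2, 1, … (decreasing by 1 each time): 9, 12, 14, 15, 15, 14 → 12.
Second value: ×5 each step, so 4, 20, 100, 500, 2500, 12500 → 62500.
Combining the parts gives (12 62500).

(12 62500)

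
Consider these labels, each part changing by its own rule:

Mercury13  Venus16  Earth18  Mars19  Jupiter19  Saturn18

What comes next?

Planet: Mercury, Venus, Earth, Mars, Jupiter, Saturn → Uranus (runs through the planets Mercury→Neptune).
Second component: differences are 3, 2, 1, … (decreasing by 1 each time), so 13, 16, 18, 19, 19, 18 → 16.
Combining the parts gives Uranus16.

Uranus16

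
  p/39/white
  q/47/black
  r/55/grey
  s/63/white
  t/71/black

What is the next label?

u/79/grey

Letter — letters move forward 1 place in the alphabet: p, q, r, s, t → u.
Second component: +8 each step; 39, 47, 55, 63, 71 → 79.
Shade — repeats white → black → grey: white, black, grey, white, black → grey.
So the next label is u/79/grey.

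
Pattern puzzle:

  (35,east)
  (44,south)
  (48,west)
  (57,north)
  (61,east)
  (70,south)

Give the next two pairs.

For the first slot, alternating steps +9, +4, +9, +4, …: 35, 44, 48, 57, 61, 70 → 74 → 83.
Direction goes east, south, west, north, east, south → west → north (repeats east → south → west → north).
So the next two pairs are (74,west) and (83,north).

(74,west), (83,north)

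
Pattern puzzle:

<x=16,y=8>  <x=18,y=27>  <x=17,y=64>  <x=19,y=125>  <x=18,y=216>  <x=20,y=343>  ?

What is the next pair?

X: alternating steps +2, −1, +2, −1, …; 16, 18, 17, 19, 18, 20 → 19.
Y: perfect cubes: 2³, 3³, 4³, …; 8, 27, 64, 125, 216, 343 → 512.
Combining the parts gives <x=19,y=512>.

<x=19,y=512>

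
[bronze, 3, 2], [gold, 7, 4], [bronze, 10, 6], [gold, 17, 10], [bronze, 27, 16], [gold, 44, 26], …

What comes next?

For the rank, alternates bronze ↔ gold: bronze, gold, bronze, gold, bronze, gold → bronze.
For the second entry, each term is the sum of the two before it: 3, 7, 10, 17, 27, 44 → 71.
For the third entry, each term is the sum of the two before it: 2, 4, 6, 10, 16, 26 → 42.
So the next tuple is [bronze, 71, 42].

[bronze, 71, 42]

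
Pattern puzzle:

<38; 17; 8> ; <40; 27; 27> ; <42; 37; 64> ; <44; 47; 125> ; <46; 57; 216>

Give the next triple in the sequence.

<48; 67; 343>

First coordinate: +2 each step, so 38, 40, 42, 44, 46 → 48.
Second coordinate: 17, 27, 37, 47, 57 → 67 (+10 each step).
Third coordinate: 8, 27, 64, 125, 216 → 343 (perfect cubes: 2³, 3³, 4³, …).
So the next triple is <48; 67; 343>.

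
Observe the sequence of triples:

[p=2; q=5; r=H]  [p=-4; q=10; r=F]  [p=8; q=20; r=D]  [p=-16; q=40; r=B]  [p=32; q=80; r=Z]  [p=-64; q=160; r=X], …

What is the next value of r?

R goes H, F, D, B, Z, X → V (letters move back 2 places in the alphabet, wrapping A→Z).

V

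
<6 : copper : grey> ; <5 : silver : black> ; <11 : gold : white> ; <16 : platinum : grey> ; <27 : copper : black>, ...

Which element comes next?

<43 : silver : white>

For the first part, each term is the sum of the two before it: 6, 5, 11, 16, 27 → 43.
Metal: repeats copper → silver → gold → platinum, so copper, silver, gold, platinum, copper → silver.
Shade: repeats grey → black → white; grey, black, white, grey, black → white.
So the next element is <43 : silver : white>.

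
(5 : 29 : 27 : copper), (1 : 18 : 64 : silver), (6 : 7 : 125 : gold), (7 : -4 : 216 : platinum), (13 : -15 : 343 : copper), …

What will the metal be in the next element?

silver

For the metal, repeats copper → silver → gold → platinum: copper, silver, gold, platinum, copper → silver.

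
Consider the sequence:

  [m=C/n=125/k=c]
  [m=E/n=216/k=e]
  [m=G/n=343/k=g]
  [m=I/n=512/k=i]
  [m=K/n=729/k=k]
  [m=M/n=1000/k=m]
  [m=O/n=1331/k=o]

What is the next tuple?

M goes C, E, G, I, K, M, O → Q (letters move forward 2 places in the alphabet).
N: 125, 216, 343, 512, 729, 1000, 1331 → 1728 (perfect cubes: 5³, 6³, 7³, …).
K: c, e, g, i, k, m, o → q (letters move forward 2 places in the alphabet).
So the next tuple is [m=Q/n=1728/k=q].

[m=Q/n=1728/k=q]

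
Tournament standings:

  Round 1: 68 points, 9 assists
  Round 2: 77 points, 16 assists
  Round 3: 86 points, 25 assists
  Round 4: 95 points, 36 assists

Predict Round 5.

Points — +9 each step: 68, 77, 86, 95 → 104.
Assists goes 9, 16, 25, 36 → 49 (perfect squares: 3², 4², 5², …).
Putting it together: 104 points, 49 assists.

104 points, 49 assists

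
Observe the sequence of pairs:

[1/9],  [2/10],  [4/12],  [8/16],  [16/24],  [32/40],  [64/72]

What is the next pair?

First entry goes 1, 2, 4, 8, 16, 32, 64 → 128 (×2 each step).
For the second entry, always 8 more than the first entry: 9, 10, 12, 16, 24, 40, 72 → 136.
Combining the parts gives [128/136].

[128/136]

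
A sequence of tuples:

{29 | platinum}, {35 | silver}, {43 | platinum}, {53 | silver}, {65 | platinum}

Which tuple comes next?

{79 | silver}

First coordinate goes 29, 35, 43, 53, 65 → 79 (differences are 6, 8, 10, … (increasing by 2 each time)).
Metal: platinum, silver, platinum, silver, platinum → silver (alternates platinum ↔ silver).
Combining the parts gives {79 | silver}.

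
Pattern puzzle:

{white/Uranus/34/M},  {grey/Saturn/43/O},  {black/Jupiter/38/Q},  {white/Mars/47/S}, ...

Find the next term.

{grey/Earth/42/U}

For the shade, repeats white → grey → black: white, grey, black, white → grey.
Planet: Uranus, Saturn, Jupiter, Mars → Earth (runs backward through the planets Mercury→Neptune).
Third slot goes 34, 43, 38, 47 → 42 (alternating steps +9, −5, +9, −5, …).
Letter goes M, O, Q, S → U (letters move forward 2 places in the alphabet).
So the next term is {grey/Earth/42/U}.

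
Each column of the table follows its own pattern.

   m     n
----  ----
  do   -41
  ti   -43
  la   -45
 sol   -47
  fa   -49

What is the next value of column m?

mi

For the column m, runs backward through the solfège scale do→ti: do, ti, la, sol, fa → mi.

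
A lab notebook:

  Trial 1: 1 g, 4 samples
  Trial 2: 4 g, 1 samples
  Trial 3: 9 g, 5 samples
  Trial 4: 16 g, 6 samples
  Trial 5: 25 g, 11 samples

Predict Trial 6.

G: 1, 4, 9, 16, 25 → 36 (perfect squares: 1², 2², 3², …).
Samples: each term is the sum of the two before it, so 4, 1, 5, 6, 11 → 17.
Putting it together: 36 g, 17 samples.

36 g, 17 samples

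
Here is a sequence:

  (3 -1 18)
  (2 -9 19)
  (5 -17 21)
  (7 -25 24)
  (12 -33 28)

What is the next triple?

First coordinate goes 3, 2, 5, 7, 12 → 19 (each term is the sum of the two before it).
For the second coordinate, −8 each step: -1, -9, -17, -25, -33 → -41.
Third coordinate: differences are 1, 2, 3, … (increasing by 1 each time), so 18, 19, 21, 24, 28 → 33.
Combining the parts gives (19 -41 33).

(19 -41 33)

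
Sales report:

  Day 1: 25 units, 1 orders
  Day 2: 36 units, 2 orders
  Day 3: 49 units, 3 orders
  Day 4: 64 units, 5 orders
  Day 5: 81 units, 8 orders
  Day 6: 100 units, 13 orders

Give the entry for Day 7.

Units goes 25, 36, 49, 64, 81, 100 → 121 (perfect squares: 5², 6², 7², …).
Orders: each term is the sum of the two before it; 1, 2, 3, 5, 8, 13 → 21.
Combining the parts gives 121 units, 21 orders.

121 units, 21 orders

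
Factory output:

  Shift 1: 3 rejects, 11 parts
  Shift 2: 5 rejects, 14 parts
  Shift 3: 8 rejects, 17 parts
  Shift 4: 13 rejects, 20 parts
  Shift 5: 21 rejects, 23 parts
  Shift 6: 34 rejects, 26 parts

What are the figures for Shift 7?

55 rejects, 29 parts

Rejects: each term is the sum of the two before it; 3, 5, 8, 13, 21, 34 → 55.
Parts: +3 each step; 11, 14, 17, 20, 23, 26 → 29.
So the next line is 55 rejects, 29 parts.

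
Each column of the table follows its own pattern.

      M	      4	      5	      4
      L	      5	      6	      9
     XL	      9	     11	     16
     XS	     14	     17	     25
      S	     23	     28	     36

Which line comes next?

Size — runs through clothing sizes XS→XL: M, L, XL, XS, S → M.
Second component: each term is the sum of the two before it; 4, 5, 9, 14, 23 → 37.
Third component: 5, 6, 11, 17, 28 → 45 (each term is the sum of the two before it).
Fourth component — perfect squares: 2², 3², 4², …: 4, 9, 16, 25, 36 → 49.
Putting it together: M  37  45  49.

M  37  45  49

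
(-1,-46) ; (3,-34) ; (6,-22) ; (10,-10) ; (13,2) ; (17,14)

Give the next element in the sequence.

(20,26)

First coordinate: alternating steps +4, +3, +4, +3, …, so -1, 3, 6, 10, 13, 17 → 20.
Second coordinate — +12 each step: -46, -34, -22, -10, 2, 14 → 26.
So the next element is (20,26).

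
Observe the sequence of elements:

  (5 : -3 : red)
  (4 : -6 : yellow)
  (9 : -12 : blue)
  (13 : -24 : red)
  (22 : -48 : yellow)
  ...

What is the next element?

For the first component, each term is the sum of the two before it: 5, 4, 9, 13, 22 → 35.
Second component — ×2 each step: -3, -6, -12, -24, -48 → -96.
Colour — repeats red → yellow → blue: red, yellow, blue, red, yellow → blue.
Putting it together: (35 : -96 : blue).

(35 : -96 : blue)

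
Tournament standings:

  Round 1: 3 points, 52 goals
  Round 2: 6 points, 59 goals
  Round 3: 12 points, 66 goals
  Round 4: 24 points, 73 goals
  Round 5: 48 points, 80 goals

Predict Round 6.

96 points, 87 goals

Points: ×2 each step; 3, 6, 12, 24, 48 → 96.
Goals — +7 each step: 52, 59, 66, 73, 80 → 87.
Combining the parts gives 96 points, 87 goals.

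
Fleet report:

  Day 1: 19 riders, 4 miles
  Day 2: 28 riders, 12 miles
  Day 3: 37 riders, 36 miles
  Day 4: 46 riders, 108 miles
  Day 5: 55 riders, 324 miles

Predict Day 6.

Riders: +9 each step, so 19, 28, 37, 46, 55 → 64.
For the miles, ×3 each step: 4, 12, 36, 108, 324 → 972.
Combining the parts gives 64 riders, 972 miles.

64 riders, 972 miles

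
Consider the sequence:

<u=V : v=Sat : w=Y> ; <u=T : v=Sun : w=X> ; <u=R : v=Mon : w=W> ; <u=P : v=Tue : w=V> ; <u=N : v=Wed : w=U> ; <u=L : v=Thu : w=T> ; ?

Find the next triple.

<u=J : v=Fri : w=S>

U — letters move back 2 places in the alphabet: V, T, R, P, N, L → J.
V: runs through the weekdays Mon→Sun, so Sat, Sun, Mon, Tue, Wed, Thu → Fri.
For the w, letters move back 1 place in the alphabet: Y, X, W, V, U, T → S.
Combining the parts gives <u=J : v=Fri : w=S>.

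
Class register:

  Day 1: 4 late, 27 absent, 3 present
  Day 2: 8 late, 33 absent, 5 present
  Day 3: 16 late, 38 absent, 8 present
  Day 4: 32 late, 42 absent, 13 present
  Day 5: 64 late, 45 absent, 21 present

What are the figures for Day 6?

128 late, 47 absent, 34 present

Late: ×2 each step, so 4, 8, 16, 32, 64 → 128.
Absent — differences are 6, 5, 4, … (decreasing by 1 each time): 27, 33, 38, 42, 45 → 47.
Present goes 3, 5, 8, 13, 21 → 34 (each term is the sum of the two before it).
Combining the parts gives 128 late, 47 absent, 34 present.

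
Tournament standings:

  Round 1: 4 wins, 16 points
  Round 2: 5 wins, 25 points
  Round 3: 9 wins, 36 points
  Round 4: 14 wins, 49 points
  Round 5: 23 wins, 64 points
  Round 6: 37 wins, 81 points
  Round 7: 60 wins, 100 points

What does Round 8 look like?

Wins: 4, 5, 9, 14, 23, 37, 60 → 97 (each term is the sum of the two before it).
Points: 16, 25, 36, 49, 64, 81, 100 → 121 (perfect squares: 4², 5², 6², …).
Combining the parts gives 97 wins, 121 points.

97 wins, 121 points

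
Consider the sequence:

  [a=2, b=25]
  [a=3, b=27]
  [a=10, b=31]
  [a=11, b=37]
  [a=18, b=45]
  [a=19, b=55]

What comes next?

A — alternating steps +1, +7, +1, +7, …: 2, 3, 10, 11, 18, 19 → 26.
B goes 25, 27, 31, 37, 45, 55 → 67 (differences are 2, 4, 6, … (increasing by 2 each time)).
Putting it together: [a=26, b=67].

[a=26, b=67]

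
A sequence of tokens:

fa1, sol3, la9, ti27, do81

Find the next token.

Note: runs through the solfège scale do→ti, so fa, sol, la, ti, do → re.
Second component: ×3 each step, so 1, 3, 9, 27, 81 → 243.
Putting it together: re243.

re243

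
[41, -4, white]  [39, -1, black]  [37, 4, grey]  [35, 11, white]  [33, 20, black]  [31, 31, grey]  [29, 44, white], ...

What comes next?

First entry goes 41, 39, 37, 35, 33, 31, 29 → 27 (−2 each step).
Second entry: differences are 3, 5, 7, … (increasing by 2 each time); -4, -1, 4, 11, 20, 31, 44 → 59.
Shade: repeats white → black → grey; white, black, grey, white, black, grey, white → black.
So the next term is [27, 59, black].

[27, 59, black]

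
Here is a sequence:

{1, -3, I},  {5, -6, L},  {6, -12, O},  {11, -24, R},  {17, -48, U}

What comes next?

{28, -96, X}

For the first part, each term is the sum of the two before it: 1, 5, 6, 11, 17 → 28.
Second part: -3, -6, -12, -24, -48 → -96 (×2 each step).
Letter: letters move forward 3 places in the alphabet, so I, L, O, R, U → X.
So the next term is {28, -96, X}.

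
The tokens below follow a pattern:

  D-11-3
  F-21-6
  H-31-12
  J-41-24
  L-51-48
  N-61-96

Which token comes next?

Letter: D, F, H, J, L, N → P (letters move forward 2 places in the alphabet).
Second component: +10 each step; 11, 21, 31, 41, 51, 61 → 71.
Third component: 3, 6, 12, 24, 48, 96 → 192 (×2 each step).
Putting it together: P-71-192.

P-71-192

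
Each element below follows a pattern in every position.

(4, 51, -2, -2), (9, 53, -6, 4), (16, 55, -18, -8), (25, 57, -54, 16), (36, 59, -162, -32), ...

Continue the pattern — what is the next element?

First entry — perfect squares: 2², 3², 4², …: 4, 9, 16, 25, 36 → 49.
For the second entry, +2 each step: 51, 53, 55, 57, 59 → 61.
Third entry goes -2, -6, -18, -54, -162 → -486 (×3 each step).
Fourth entry: -2, 4, -8, 16, -32 → 64 (×(-2) each step).
Combining the parts gives (49, 61, -486, 64).

(49, 61, -486, 64)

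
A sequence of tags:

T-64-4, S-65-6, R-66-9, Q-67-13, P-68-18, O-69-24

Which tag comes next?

Letter: letters move back 1 place in the alphabet, so T, S, R, Q, P, O → N.
Second component: +1 each step; 64, 65, 66, 67, 68, 69 → 70.
Third component: differences are 2, 3, 4, … (increasing by 1 each time), so 4, 6, 9, 13, 18, 24 → 31.
So the next tag is N-70-31.

N-70-31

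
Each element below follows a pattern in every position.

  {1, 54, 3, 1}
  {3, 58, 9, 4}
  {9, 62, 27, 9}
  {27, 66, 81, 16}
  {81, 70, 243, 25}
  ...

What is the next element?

{243, 74, 729, 36}

First entry: ×3 each step; 1, 3, 9, 27, 81 → 243.
Second entry: +4 each step; 54, 58, 62, 66, 70 → 74.
Third entry goes 3, 9, 27, 81, 243 → 729 (×3 each step).
For the fourth entry, perfect squares: 1², 2², 3², …: 1, 4, 9, 16, 25 → 36.
So the next element is {243, 74, 729, 36}.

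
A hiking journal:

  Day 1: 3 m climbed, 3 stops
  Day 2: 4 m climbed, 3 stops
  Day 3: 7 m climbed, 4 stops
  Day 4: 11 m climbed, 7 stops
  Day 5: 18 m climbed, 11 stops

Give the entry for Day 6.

29 m climbed, 18 stops

M climbed: each term is the sum of the two before it; 3, 4, 7, 11, 18 → 29.
Stops: 3, 3, 4, 7, 11 → 18 (always the previous value of the m climbed).
Combining the parts gives 29 m climbed, 18 stops.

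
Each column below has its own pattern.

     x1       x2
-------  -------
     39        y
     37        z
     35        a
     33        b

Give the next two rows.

31  c; 29  d

Column x1: 39, 37, 35, 33 → 31 → 29 (−2 each step).
Column x2: y, z, a, b → c → d (letters move forward 1 place in the alphabet, wrapping Z→A).
So the next two rows are 31  c and 29  d.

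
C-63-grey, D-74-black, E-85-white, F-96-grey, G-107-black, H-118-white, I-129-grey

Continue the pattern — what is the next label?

Letter goes C, D, E, F, G, H, I → J (letters move forward 1 place in the alphabet).
For the second component, +11 each step: 63, 74, 85, 96, 107, 118, 129 → 140.
Shade goes grey, black, white, grey, black, white, grey → black (repeats grey → black → white).
Putting it together: J-140-black.

J-140-black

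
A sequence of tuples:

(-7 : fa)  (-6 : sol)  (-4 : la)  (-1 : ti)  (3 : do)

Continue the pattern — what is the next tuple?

First coordinate: differences are 1, 2, 3, … (increasing by 1 each time); -7, -6, -4, -1, 3 → 8.
Note: fa, sol, la, ti, do → re (runs through the solfège scale do→ti).
Combining the parts gives (8 : re).

(8 : re)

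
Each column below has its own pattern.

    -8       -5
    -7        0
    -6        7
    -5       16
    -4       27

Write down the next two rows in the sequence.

First component: -8, -7, -6, -5, -4 → -3 → -2 (+1 each step).
For the second component, differences are 5, 7, 9, … (increasing by 2 each time): -5, 0, 7, 16, 27 → 40 → 55.
Putting the parts together: -3  40 and then -2  55.

-3  40; -2  55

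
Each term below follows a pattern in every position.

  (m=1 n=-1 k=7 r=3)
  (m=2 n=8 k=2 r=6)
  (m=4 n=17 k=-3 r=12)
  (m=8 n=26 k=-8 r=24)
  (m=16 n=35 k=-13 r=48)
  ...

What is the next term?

(m=32 n=44 k=-18 r=96)

M: ×2 each step, so 1, 2, 4, 8, 16 → 32.
N: -1, 8, 17, 26, 35 → 44 (+9 each step).
K: −5 each step, so 7, 2, -3, -8, -13 → -18.
R goes 3, 6, 12, 24, 48 → 96 (×2 each step).
Putting it together: (m=32 n=44 k=-18 r=96).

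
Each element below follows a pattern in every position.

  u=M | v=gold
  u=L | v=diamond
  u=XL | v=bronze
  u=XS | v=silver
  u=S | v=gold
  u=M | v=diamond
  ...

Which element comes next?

u=L | v=bronze

U goes M, L, XL, XS, S, M → L (repeats M → L → XL → XS → S).
V — repeats gold → diamond → bronze → silver: gold, diamond, bronze, silver, gold, diamond → bronze.
Combining the parts gives u=L | v=bronze.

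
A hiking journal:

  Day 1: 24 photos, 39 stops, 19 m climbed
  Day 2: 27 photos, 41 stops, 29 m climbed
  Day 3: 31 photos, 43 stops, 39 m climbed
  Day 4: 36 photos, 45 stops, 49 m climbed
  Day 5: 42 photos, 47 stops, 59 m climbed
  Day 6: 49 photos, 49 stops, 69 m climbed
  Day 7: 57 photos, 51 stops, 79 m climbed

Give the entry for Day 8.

66 photos, 53 stops, 89 m climbed

Photos — differences are 3, 4, 5, … (increasing by 1 each time): 24, 27, 31, 36, 42, 49, 57 → 66.
Stops: +2 each step; 39, 41, 43, 45, 47, 49, 51 → 53.
M climbed: +10 each step, so 19, 29, 39, 49, 59, 69, 79 → 89.
Putting it together: 66 photos, 53 stops, 89 m climbed.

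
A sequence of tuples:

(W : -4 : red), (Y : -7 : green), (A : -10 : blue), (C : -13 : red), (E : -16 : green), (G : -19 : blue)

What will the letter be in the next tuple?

Letter: letters move forward 2 places in the alphabet, wrapping Z→A; W, Y, A, C, E, G → I.

I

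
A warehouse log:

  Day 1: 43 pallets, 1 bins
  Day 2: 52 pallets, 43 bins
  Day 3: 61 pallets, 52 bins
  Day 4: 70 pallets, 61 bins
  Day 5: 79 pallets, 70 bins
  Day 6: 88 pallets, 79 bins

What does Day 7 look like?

Pallets: +9 each step; 43, 52, 61, 70, 79, 88 → 97.
For the bins, always the previous value of the pallets: 1, 43, 52, 61, 70, 79 → 88.
Putting it together: 97 pallets, 88 bins.

97 pallets, 88 bins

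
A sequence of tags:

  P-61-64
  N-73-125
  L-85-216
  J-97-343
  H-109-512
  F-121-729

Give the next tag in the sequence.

D-133-1000

Letter: letters move back 2 places in the alphabet, so P, N, L, J, H, F → D.
Second component — +12 each step: 61, 73, 85, 97, 109, 121 → 133.
For the third component, perfect cubes: 4³, 5³, 6³, …: 64, 125, 216, 343, 512, 729 → 1000.
Combining the parts gives D-133-1000.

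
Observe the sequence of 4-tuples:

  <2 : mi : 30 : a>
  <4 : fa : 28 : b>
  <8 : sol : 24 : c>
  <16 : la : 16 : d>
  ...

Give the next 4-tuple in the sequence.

First entry — ×2 each step: 2, 4, 8, 16 → 32.
Note — runs through the solfège scale do→ti: mi, fa, sol, la → ti.
For the third entry, together with the first entry always sums to 32: 30, 28, 24, 16 → 0.
Letter goes a, b, c, d → e (letters move forward 1 place in the alphabet).
Putting it together: <32 : ti : 0 : e>.

<32 : ti : 0 : e>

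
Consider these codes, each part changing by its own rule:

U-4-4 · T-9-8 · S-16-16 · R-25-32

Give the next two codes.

Q-36-64, P-49-128

Letter: U, T, S, R → Q → P (letters move back 1 place in the alphabet).
Second component goes 4, 9, 16, 25 → 36 → 49 (perfect squares: 2², 3², 4², …).
Third component: ×2 each step, so 4, 8, 16, 32 → 64 → 128.
Putting the parts together: Q-36-64 and then P-49-128.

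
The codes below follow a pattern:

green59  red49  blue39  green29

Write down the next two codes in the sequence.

red19, blue9

Colour: repeats green → red → blue; green, red, blue, green → red → blue.
Second component — −10 each step: 59, 49, 39, 29 → 19 → 9.
So the next two codes are red19 and blue9.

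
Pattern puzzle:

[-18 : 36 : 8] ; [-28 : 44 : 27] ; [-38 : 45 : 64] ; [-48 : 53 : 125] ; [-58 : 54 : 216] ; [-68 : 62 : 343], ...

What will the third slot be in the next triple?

Third slot — perfect cubes: 2³, 3³, 4³, …: 8, 27, 64, 125, 216, 343 → 512.

512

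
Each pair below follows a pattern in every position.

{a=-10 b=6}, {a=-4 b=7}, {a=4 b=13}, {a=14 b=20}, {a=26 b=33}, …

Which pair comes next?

{a=40 b=53}

A: differences are 6, 8, 10, … (increasing by 2 each time); -10, -4, 4, 14, 26 → 40.
For the b, each term is the sum of the two before it: 6, 7, 13, 20, 33 → 53.
Putting it together: {a=40 b=53}.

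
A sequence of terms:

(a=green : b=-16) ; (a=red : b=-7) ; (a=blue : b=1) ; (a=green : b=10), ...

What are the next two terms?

(a=red : b=18), (a=blue : b=27)

A: repeats green → red → blue; green, red, blue, green → red → blue.
B: alternating steps +9, +8, +9, +8, …, so -16, -7, 1, 10 → 18 → 27.
Putting the parts together: (a=red : b=18) and then (a=blue : b=27).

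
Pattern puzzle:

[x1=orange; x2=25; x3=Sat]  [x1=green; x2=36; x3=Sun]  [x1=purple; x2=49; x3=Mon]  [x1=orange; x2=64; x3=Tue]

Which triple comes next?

X1: repeats orange → green → purple; orange, green, purple, orange → green.
X2: 25, 36, 49, 64 → 81 (perfect squares: 5², 6², 7², …).
X3 — runs through the weekdays Mon→Sun: Sat, Sun, Mon, Tue → Wed.
Putting it together: [x1=green; x2=81; x3=Wed].

[x1=green; x2=81; x3=Wed]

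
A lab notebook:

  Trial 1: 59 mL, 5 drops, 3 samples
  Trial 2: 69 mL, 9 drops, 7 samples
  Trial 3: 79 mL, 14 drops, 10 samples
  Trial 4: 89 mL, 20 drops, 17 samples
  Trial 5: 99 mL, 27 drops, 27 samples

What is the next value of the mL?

109

ML: +10 each step, so 59, 69, 79, 89, 99 → 109.
For the drops, differences are 4, 5, 6, … (increasing by 1 each time): 5, 9, 14, 20, 27 → 35.
Samples: 3, 7, 10, 17, 27 → 44 (each term is the sum of the two before it).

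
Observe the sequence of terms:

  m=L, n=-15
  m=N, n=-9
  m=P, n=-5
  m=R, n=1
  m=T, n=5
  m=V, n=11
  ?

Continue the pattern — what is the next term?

M — letters move forward 2 places in the alphabet: L, N, P, R, T, V → X.
N: alternating steps +6, +4, +6, +4, …; -15, -9, -5, 1, 5, 11 → 15.
Putting it together: m=X, n=15.

m=X, n=15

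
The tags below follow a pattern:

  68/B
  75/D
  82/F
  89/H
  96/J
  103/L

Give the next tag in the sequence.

110/N

For the first component, +7 each step: 68, 75, 82, 89, 96, 103 → 110.
Letter: letters move forward 2 places in the alphabet; B, D, F, H, J, L → N.
Putting it together: 110/N.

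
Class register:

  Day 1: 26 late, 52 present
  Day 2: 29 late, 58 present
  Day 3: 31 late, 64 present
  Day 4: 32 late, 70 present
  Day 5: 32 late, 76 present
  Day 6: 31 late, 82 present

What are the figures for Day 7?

Late: 26, 29, 31, 32, 32, 31 → 29 (differences are 3, 2, 1, … (decreasing by 1 each time)).
Present — +6 each step: 52, 58, 64, 70, 76, 82 → 88.
Putting it together: 29 late, 88 present.

29 late, 88 present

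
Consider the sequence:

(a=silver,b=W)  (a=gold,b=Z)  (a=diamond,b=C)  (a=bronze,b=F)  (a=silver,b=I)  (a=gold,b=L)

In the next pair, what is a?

A — repeats silver → gold → diamond → bronze: silver, gold, diamond, bronze, silver, gold → diamond.

diamond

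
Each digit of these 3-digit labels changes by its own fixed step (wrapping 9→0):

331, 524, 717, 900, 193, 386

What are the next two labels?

579, 762

First digit: +2 each step, mod 10; 3, 5, 7, 9, 1, 3 → 5 → 7.
Second digit — −1 each step, mod 10: 3, 2, 1, 0, 9, 8 → 7 → 6.
Third digit — +3 each step, mod 10: 1, 4, 7, 0, 3, 6 → 9 → 2.
Putting the parts together: 579 and then 762.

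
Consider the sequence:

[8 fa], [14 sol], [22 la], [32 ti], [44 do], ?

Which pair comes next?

For the first coordinate, differences are 6, 8, 10, … (increasing by 2 each time): 8, 14, 22, 32, 44 → 58.
For the note, runs through the solfège scale do→ti: fa, sol, la, ti, do → re.
So the next pair is [58 re].

[58 re]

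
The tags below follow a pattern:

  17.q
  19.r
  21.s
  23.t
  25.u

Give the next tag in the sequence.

27.v

First component goes 17, 19, 21, 23, 25 → 27 (+2 each step).
For the letter, letters move forward 1 place in the alphabet: q, r, s, t, u → v.
Putting it together: 27.v.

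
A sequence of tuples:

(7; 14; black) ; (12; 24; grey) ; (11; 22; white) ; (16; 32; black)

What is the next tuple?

First component: alternating steps +5, −1, +5, −1, …, so 7, 12, 11, 16 → 15.
Second component: always 2 × the first component, so 14, 24, 22, 32 → 30.
For the shade, repeats black → grey → white: black, grey, white, black → grey.
Combining the parts gives (15; 30; grey).

(15; 30; grey)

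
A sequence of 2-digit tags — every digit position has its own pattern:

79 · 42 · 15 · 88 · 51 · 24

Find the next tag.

First digit — −3 each step, mod 10: 7, 4, 1, 8, 5, 2 → 9.
Second digit: +3 each step, mod 10, so 9, 2, 5, 8, 1, 4 → 7.
Combining the parts gives 97.

97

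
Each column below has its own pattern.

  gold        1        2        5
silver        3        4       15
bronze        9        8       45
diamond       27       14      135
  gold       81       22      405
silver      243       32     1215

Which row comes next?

Rank — repeats gold → silver → bronze → diamond: gold, silver, bronze, diamond, gold, silver → bronze.
Second component goes 1, 3, 9, 27, 81, 243 → 729 (×3 each step).
Third component: differences are 2, 4, 6, … (increasing by 2 each time), so 2, 4, 8, 14, 22, 32 → 44.
Fourth component goes 5, 15, 45, 135, 405, 1215 → 3645 (×3 each step).
So the next row is bronze  729  44  3645.

bronze  729  44  3645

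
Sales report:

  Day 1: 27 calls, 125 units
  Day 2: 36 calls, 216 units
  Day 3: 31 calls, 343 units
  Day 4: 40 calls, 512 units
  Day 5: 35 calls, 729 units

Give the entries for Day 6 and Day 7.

Calls — alternating steps +9, −5, +9, −5, …: 27, 36, 31, 40, 35 → 44 → 39.
Units: perfect cubes: 5³, 6³, 7³, …; 125, 216, 343, 512, 729 → 1000 → 1331.
So the next two lines are 44 calls, 1000 units and 39 calls, 1331 units.

44 calls, 1000 units; 39 calls, 1331 units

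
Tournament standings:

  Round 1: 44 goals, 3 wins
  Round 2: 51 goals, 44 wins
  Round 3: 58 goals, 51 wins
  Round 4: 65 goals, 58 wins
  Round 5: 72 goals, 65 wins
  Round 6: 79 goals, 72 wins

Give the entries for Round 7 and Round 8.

Goals: 44, 51, 58, 65, 72, 79 → 86 → 93 (+7 each step).
For the wins, always the previous value of the goals: 3, 44, 51, 58, 65, 72 → 79 → 86.
So the next two records are 86 goals, 79 wins and 93 goals, 86 wins.

86 goals, 79 wins; 93 goals, 86 wins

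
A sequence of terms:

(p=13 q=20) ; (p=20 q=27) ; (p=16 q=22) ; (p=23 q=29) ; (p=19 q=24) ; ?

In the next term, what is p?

P: alternating steps +7, −4, +7, −4, …, so 13, 20, 16, 23, 19 → 26.

26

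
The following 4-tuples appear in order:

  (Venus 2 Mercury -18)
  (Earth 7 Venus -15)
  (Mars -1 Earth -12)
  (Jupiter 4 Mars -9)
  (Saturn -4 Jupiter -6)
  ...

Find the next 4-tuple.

(Uranus 1 Saturn -3)

First planet goes Venus, Earth, Mars, Jupiter, Saturn → Uranus (runs through the planets Mercury→Neptune).
Second part: alternating steps +5, −8, +5, −8, …; 2, 7, -1, 4, -4 → 1.
Second planet: runs through the planets Mercury→Neptune, so Mercury, Venus, Earth, Mars, Jupiter → Saturn.
For the fourth part, +3 each step: -18, -15, -12, -9, -6 → -3.
Combining the parts gives (Uranus 1 Saturn -3).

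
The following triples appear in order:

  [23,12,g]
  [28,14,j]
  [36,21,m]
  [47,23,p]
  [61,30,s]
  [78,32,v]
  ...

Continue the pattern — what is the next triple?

[98,39,y]

First entry goes 23, 28, 36, 47, 61, 78 → 98 (differences are 5, 8, 11, … (increasing by 3 each time)).
Second entry: 12, 14, 21, 23, 30, 32 → 39 (alternating steps +2, +7, +2, +7, …).
Letter: g, j, m, p, s, v → y (letters move forward 3 places in the alphabet).
So the next triple is [98,39,y].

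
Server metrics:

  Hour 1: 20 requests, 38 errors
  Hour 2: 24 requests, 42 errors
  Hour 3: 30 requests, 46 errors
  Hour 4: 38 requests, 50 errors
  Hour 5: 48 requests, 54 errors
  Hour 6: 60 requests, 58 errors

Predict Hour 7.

74 requests, 62 errors

Requests: differences are 4, 6, 8, … (increasing by 2 each time); 20, 24, 30, 38, 48, 60 → 74.
Errors: +4 each step, so 38, 42, 46, 50, 54, 58 → 62.
Combining the parts gives 74 requests, 62 errors.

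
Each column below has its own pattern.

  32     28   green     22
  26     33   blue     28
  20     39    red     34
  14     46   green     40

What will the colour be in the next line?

Colour: repeats green → blue → red, so green, blue, red, green → blue.

blue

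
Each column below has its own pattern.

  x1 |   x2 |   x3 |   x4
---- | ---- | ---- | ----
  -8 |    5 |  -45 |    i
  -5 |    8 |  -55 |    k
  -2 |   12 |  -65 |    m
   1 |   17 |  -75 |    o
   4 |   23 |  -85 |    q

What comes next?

7  30  -95  s

Column x1: +3 each step, so -8, -5, -2, 1, 4 → 7.
Column x2 — differences are 3, 4, 5, … (increasing by 1 each time): 5, 8, 12, 17, 23 → 30.
Column x3: -45, -55, -65, -75, -85 → -95 (−10 each step).
Column x4: letters move forward 2 places in the alphabet; i, k, m, o, q → s.
Putting it together: 7  30  -95  s.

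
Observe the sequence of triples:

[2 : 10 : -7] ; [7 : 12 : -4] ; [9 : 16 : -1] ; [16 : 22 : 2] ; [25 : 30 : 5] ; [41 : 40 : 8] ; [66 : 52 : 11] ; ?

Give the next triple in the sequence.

[107 : 66 : 14]

First coordinate goes 2, 7, 9, 16, 25, 41, 66 → 107 (each term is the sum of the two before it).
Second coordinate: 10, 12, 16, 22, 30, 40, 52 → 66 (differences are 2, 4, 6, … (increasing by 2 each time)).
Third coordinate: +3 each step; -7, -4, -1, 2, 5, 8, 11 → 14.
Combining the parts gives [107 : 66 : 14].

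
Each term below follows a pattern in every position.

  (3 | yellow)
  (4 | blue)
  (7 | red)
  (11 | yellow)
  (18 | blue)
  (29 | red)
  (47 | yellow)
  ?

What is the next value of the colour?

blue

Colour: repeats yellow → blue → red; yellow, blue, red, yellow, blue, red, yellow → blue.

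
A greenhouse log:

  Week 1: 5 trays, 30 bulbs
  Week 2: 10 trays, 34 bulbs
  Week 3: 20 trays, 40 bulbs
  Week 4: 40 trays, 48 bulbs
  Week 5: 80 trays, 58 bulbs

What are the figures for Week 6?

160 trays, 70 bulbs

Trays — ×2 each step: 5, 10, 20, 40, 80 → 160.
For the bulbs, differences are 4, 6, 8, … (increasing by 2 each time): 30, 34, 40, 48, 58 → 70.
So the next record is 160 trays, 70 bulbs.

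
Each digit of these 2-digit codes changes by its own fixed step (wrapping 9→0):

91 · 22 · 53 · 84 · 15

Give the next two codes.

46 then 77

First digit goes 9, 2, 5, 8, 1 → 4 → 7 (+3 each step, mod 10).
For the second digit, +1 each step, mod 10: 1, 2, 3, 4, 5 → 6 → 7.
Putting the parts together: 46 and then 77.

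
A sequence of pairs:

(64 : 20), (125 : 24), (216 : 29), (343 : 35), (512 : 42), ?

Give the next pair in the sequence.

First entry goes 64, 125, 216, 343, 512 → 729 (perfect cubes: 4³, 5³, 6³, …).
For the second entry, differences are 4, 5, 6, … (increasing by 1 each time): 20, 24, 29, 35, 42 → 50.
So the next pair is (729 : 50).

(729 : 50)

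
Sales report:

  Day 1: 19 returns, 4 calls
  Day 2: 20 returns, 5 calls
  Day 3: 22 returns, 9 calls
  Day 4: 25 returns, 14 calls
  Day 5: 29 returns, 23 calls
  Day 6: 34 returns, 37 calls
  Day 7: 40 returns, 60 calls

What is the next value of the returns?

Returns: differences are 1, 2, 3, … (increasing by 1 each time), so 19, 20, 22, 25, 29, 34, 40 → 47.
For the calls, each term is the sum of the two before it: 4, 5, 9, 14, 23, 37, 60 → 97.

47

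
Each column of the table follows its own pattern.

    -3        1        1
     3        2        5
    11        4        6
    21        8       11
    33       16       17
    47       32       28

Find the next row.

First component goes -3, 3, 11, 21, 33, 47 → 63 (differences are 6, 8, 10, … (increasing by 2 each time)).
Second component goes 1, 2, 4, 8, 16, 32 → 64 (×2 each step).
Third component — each term is the sum of the two before it: 1, 5, 6, 11, 17, 28 → 45.
So the next row is 63  64  45.

63  64  45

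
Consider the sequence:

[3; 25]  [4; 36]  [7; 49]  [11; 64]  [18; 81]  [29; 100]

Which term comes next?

First coordinate: each term is the sum of the two before it, so 3, 4, 7, 11, 18, 29 → 47.
Second coordinate: 25, 36, 49, 64, 81, 100 → 121 (perfect squares: 5², 6², 7², …).
Putting it together: [47; 121].

[47; 121]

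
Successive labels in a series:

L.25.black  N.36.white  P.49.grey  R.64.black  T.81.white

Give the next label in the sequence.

For the letter, letters move forward 2 places in the alphabet: L, N, P, R, T → V.
Second component: perfect squares: 5², 6², 7², …, so 25, 36, 49, 64, 81 → 100.
Shade: repeats black → white → grey, so black, white, grey, black, white → grey.
Combining the parts gives V.100.grey.

V.100.grey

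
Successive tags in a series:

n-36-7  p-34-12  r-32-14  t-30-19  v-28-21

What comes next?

Letter: letters move forward 2 places in the alphabet; n, p, r, t, v → x.
Second component — −2 each step: 36, 34, 32, 30, 28 → 26.
For the third component, alternating steps +5, +2, +5, +2, …: 7, 12, 14, 19, 21 → 26.
Combining the parts gives x-26-26.

x-26-26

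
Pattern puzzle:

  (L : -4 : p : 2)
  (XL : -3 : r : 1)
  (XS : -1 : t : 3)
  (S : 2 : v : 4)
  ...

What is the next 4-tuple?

(M : 6 : x : 7)

Size — runs through clothing sizes XS→XL: L, XL, XS, S → M.
Second entry: differences are 1, 2, 3, … (increasing by 1 each time); -4, -3, -1, 2 → 6.
Letter goes p, r, t, v → x (letters move forward 2 places in the alphabet).
Fourth entry — each term is the sum of the two before it: 2, 1, 3, 4 → 7.
Putting it together: (M : 6 : x : 7).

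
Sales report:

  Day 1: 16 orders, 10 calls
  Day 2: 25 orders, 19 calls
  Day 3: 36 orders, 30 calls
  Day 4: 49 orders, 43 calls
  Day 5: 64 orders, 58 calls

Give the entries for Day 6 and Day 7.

Orders: 16, 25, 36, 49, 64 → 81 → 100 (perfect squares: 4², 5², 6², …).
Calls: 10, 19, 30, 43, 58 → 75 → 94 (always 6 less than the orders).
Putting the parts together: 81 orders, 75 calls and then 100 orders, 94 calls.

81 orders, 75 calls; 100 orders, 94 calls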